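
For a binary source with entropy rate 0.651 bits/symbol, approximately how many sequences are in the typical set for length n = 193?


log2|A_typical| = nH = 193 * 0.651 = 125.643, so |A_typical| ~ 2^125.643 = 6.642e+37

6.642e+37


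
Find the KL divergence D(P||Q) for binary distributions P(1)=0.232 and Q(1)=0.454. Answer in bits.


KL = p*log2(p/q) + (1-p)*log2((1-p)/(1-q)) = 0.232*log2(0.232/0.454) + 0.768*log2(0.768/0.546) = 0.1533

0.1533 bits


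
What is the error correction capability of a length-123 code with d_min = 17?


Correction capability = floor((d-1)/2) = floor((17-1)/2) = 8

8 errors


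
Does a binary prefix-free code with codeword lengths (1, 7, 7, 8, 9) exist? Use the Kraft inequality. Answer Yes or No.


Kraft sum = sum(2^(-l_i)) = 0.5215, need <= 1. Result: satisfied (a binary prefix-free code with these lengths exists)

Yes


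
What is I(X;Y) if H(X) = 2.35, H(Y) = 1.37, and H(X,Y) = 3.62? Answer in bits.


I(X;Y) = H(X) + H(Y) - H(X,Y) = 2.35 + 1.37 - 3.62 = 0.1

0.1 bits


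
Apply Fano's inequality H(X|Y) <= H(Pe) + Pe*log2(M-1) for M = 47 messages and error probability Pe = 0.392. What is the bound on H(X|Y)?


H(Pe) = -Pe*log2(Pe) - (1-Pe)*log2(1-Pe) = -0.392*log2(0.392) - 0.608*log2(0.608) = 0.529621 + 0.436457 = 0.9661. Pe*log2(M-1) = 0.392*log2(46) = 2.165236. Bound = H(Pe) + Pe*log2(M-1) = 0.529621 + 0.436457 + 2.165236 = 3.1313

3.1313 bits


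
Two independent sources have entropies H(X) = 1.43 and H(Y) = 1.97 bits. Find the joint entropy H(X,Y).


For independent variables, H(X,Y) = H(X) + H(Y) = 1.43 + 1.97 = 3.4

3.4 bits


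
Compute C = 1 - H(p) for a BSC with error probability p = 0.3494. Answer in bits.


H(p) = -p*log2(p) - (1-p)*log2(1-p) = -0.3494*log2(0.3494) - 0.6506*log2(0.6506) = 0.530057 + 0.403474 = 0.9335. C = 1 - H(p) = 1 - 0.9335 = 0.0665

0.0665 bits


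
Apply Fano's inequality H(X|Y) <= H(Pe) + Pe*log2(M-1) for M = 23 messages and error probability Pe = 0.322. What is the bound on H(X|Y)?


H(Pe) = -Pe*log2(Pe) - (1-Pe)*log2(1-Pe) = -0.322*log2(0.322) - 0.678*log2(0.678) = 0.526427 + 0.380116 = 0.9065. Pe*log2(M-1) = 0.322*log2(22) = 1.435937. Bound = H(Pe) + Pe*log2(M-1) = 0.526427 + 0.380116 + 1.435937 = 2.3425

2.3425 bits


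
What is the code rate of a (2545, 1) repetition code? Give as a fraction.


Rate = k/n = 1/2545

1/2545


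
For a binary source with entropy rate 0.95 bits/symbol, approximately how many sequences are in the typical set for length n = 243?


log2|A_typical| = nH = 243 * 0.95 = 230.85, so |A_typical| ~ 2^230.85 = 3.110e+69

3.110e+69


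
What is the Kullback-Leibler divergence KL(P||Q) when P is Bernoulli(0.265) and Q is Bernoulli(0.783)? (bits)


KL = p*log2(p/q) + (1-p)*log2((1-p)/(1-q)) = 0.265*log2(0.265/0.783) + 0.735*log2(0.735/0.217) = 0.8794

0.8794 bits


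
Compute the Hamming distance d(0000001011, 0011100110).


Count differing positions: . . ^ ^ ^ . ^ ^ . ^ = 6 differences

6


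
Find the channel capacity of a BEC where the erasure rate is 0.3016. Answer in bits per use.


C = 1 - epsilon = 1 - 0.3016 = 0.6984

0.6984 bits


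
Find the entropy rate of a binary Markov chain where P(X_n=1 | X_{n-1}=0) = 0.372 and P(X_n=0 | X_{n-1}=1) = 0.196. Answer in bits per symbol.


Stationary distribution: pi_0 = p10/(p01+p10) = 0.3451, pi_1 = 0.6549. Entropy rate H' = pi_0*H(p01) + pi_1*H(p10) = 0.3451*0.9522 + 0.6549*0.7139 = 0.7961

0.7961 bits/symbol


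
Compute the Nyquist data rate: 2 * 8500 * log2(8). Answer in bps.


Rate = 2 * B * log2(M) = 2 * 8500 * 3.0 = 51000.0

51000.0 bps


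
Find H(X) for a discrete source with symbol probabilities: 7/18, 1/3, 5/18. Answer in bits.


H = -sum(p_i * log2(p_i)). Terms: -(7/18)*log2(7/18) = 0.529888; -(1/3)*log2(1/3) = 0.528321; -(5/18)*log2(5/18) = 0.513332. H = 0.529888 + 0.528321 + 0.513332 = 1.5715

1.5715 bits


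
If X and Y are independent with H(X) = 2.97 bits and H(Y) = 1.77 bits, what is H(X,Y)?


For independent variables, H(X,Y) = H(X) + H(Y) = 2.97 + 1.77 = 4.74

4.74 bits


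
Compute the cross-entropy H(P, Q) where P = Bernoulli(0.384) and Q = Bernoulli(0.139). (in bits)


H(P,Q) = -p*log2(q) - (1-p)*log2(1-q). -0.384*log2(0.139) = 1.093188; -0.616*log2(0.861) = 0.133004. H(P,Q) = 1.093188 + 0.133004 = 1.2262

1.2262 bits


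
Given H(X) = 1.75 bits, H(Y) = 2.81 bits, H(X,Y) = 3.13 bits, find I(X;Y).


I(X;Y) = H(X) + H(Y) - H(X,Y) = 1.75 + 2.81 - 3.13 = 1.43

1.43 bits


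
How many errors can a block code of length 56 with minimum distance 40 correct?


Correction capability = floor((d-1)/2) = floor((40-1)/2) = 19

19 errors


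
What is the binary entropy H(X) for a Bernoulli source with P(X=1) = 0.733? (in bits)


H = -p*log2(p) - (1-p)*log2(1-p). -0.733*log2(0.733) = 0.328468; -0.267*log2(0.267) = 0.508659. H = 0.328468 + 0.508659 = 0.8371

0.8371 bits


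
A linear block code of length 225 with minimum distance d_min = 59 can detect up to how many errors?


Detection capability = d_min - 1 = 59 - 1 = 58

58 errors


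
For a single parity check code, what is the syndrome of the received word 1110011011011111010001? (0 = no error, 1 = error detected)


Syndrome = XOR of all bits = 1 XOR 1 XOR 1 XOR 0 XOR 0 XOR 1 XOR 1 XOR 0 XOR 1 XOR 1 XOR 0 XOR 1 XOR 1 XOR 1 XOR 1 XOR 1 XOR 0 XOR 1 XOR 0 XOR 0 XOR 0 XOR 1 = 0

0


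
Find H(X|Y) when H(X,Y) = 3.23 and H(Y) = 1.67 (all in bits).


H(X|Y) = H(X,Y) - H(Y) = 3.23 - 1.67 = 1.56

1.56 bits


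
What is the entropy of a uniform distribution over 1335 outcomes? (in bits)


H = log2(n) = log2(1335) = 10.3826

10.3826 bits


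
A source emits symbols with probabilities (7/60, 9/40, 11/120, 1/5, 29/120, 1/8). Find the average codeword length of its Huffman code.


Huffman construction (repeatedly merge the two least-probable nodes; each merge adds 1 bit to every symbol beneath it): 11/120 + 7/60 = 5/24; 1/8 + 1/5 = 13/40; 5/24 + 9/40 = 13/30; 29/120 + 13/40 = 17/30; 13/30 + 17/30 = 1. Resulting codeword lengths (in the order the probabilities were given): (3, 2, 3, 3, 2, 3). L_avg = sum(p_i * l_i) = 7/60*3 + 9/40*2 + 11/120*3 + 1/5*3 + 29/120*2 + 1/8*3 = 38/15 = 2.5333

2.5333 bits


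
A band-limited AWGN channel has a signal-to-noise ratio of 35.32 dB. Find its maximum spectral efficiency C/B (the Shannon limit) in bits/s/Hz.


SNR_linear = 10^(35.32/10) = 3404.0819; C/B = log2(1 + SNR_linear) = log2(1 + 3404.0819) = 11.7335

11.7335 bits/s/Hz


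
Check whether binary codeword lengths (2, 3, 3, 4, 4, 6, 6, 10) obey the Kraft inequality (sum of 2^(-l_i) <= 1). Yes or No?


Kraft sum = sum(2^(-l_i)) = 0.6572, need <= 1. Result: satisfied (a binary prefix-free code with these lengths exists)

Yes


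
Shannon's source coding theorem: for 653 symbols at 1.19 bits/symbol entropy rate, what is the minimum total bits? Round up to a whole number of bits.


Minimum bits >= n * H = 653 * 1.19 = 777.07, rounded up to a whole number of bits = 778

778 bits


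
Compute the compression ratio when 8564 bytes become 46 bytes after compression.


Ratio = original / compressed = 8564 / 46 = 186.1739

186.1739


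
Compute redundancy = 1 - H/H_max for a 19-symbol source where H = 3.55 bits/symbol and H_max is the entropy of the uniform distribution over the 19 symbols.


H_max = log2(K) = log2(19) = 4.2479 bits/symbol. Redundancy = 1 - H/H_max = 1 - 3.55/4.2479 = 1 - 0.8357 = 0.1643

0.1643


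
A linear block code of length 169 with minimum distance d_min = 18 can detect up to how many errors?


Detection capability = d_min - 1 = 18 - 1 = 17

17 errors


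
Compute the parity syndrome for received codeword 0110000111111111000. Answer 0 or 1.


Syndrome = XOR of all bits = 0 XOR 1 XOR 1 XOR 0 XOR 0 XOR 0 XOR 0 XOR 1 XOR 1 XOR 1 XOR 1 XOR 1 XOR 1 XOR 1 XOR 1 XOR 1 XOR 0 XOR 0 XOR 0 = 1

1


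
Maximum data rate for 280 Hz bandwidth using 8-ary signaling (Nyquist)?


Rate = 2 * B * log2(M) = 2 * 280 * 3.0 = 1680.0

1680.0 bps


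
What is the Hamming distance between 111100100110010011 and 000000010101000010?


Count differing positions: ^ ^ ^ ^ . . ^ ^ . . ^ ^ . ^ . . . ^ = 10 differences

10


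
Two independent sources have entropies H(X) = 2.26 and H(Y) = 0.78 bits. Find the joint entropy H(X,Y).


For independent variables, H(X,Y) = H(X) + H(Y) = 2.26 + 0.78 = 3.04

3.04 bits


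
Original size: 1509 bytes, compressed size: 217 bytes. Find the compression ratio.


Ratio = original / compressed = 1509 / 217 = 6.9539

6.9539


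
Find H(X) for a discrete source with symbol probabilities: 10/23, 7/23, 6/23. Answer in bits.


H = -sum(p_i * log2(p_i)). Terms: -(10/23)*log2(10/23) = 0.522450; -(7/23)*log2(7/23) = 0.522324; -(6/23)*log2(6/23) = 0.505722. H = 0.522450 + 0.522324 + 0.505722 = 1.5505

1.5505 bits


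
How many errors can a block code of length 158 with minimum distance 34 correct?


Correction capability = floor((d-1)/2) = floor((34-1)/2) = 16

16 errors


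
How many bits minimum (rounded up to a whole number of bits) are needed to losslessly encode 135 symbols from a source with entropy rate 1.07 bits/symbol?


Minimum bits >= n * H = 135 * 1.07 = 144.45, rounded up to a whole number of bits = 145

145 bits


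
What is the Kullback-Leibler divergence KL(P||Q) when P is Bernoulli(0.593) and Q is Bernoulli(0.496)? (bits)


KL = p*log2(p/q) + (1-p)*log2((1-p)/(1-q)) = 0.593*log2(0.593/0.496) + 0.407*log2(0.407/0.504) = 0.0273

0.0273 bits


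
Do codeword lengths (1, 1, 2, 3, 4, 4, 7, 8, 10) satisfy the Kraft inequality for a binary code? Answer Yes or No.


Kraft sum = sum(2^(-l_i)) = 1.5127, need <= 1. Result: violated (a binary prefix-free code with these lengths cannot exist)

No


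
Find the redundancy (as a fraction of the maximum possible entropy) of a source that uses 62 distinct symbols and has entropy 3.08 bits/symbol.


H_max = log2(K) = log2(62) = 5.9542 bits/symbol. Redundancy = 1 - H/H_max = 1 - 3.08/5.9542 = 1 - 0.5173 = 0.4827

0.4827


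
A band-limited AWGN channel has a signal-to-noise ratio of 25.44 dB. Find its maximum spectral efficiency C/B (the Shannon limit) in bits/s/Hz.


SNR_linear = 10^(25.44/10) = 349.9452; C/B = log2(1 + SNR_linear) = log2(1 + 349.9452) = 8.4551

8.4551 bits/s/Hz


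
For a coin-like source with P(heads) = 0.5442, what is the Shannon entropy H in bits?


H = -p*log2(p) - (1-p)*log2(1-p). -0.5442*log2(0.5442) = 0.477694; -0.4558*log2(0.4558) = 0.516662. H = 0.477694 + 0.516662 = 0.9944

0.9944 bits


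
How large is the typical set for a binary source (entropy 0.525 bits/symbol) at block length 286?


log2|A_typical| = nH = 286 * 0.525 = 150.15, so |A_typical| ~ 2^150.15 = 1.584e+45

1.584e+45


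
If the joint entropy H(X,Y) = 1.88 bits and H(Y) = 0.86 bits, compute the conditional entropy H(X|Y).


H(X|Y) = H(X,Y) - H(Y) = 1.88 - 0.86 = 1.02

1.02 bits


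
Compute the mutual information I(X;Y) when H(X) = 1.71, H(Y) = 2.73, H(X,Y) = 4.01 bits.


I(X;Y) = H(X) + H(Y) - H(X,Y) = 1.71 + 2.73 - 4.01 = 0.43

0.43 bits


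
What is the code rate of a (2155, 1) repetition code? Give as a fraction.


Rate = k/n = 1/2155

1/2155


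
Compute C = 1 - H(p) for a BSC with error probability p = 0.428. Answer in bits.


H(p) = -p*log2(p) - (1-p)*log2(1-p) = -0.428*log2(0.428) - 0.572*log2(0.572) = 0.524008 + 0.460982 = 0.985. C = 1 - H(p) = 1 - 0.985 = 0.015

0.015 bits


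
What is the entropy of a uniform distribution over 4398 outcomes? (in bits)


H = log2(n) = log2(4398) = 12.1026

12.1026 bits


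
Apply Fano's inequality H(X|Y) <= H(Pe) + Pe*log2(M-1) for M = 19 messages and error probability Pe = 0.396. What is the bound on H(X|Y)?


H(Pe) = -Pe*log2(Pe) - (1-Pe)*log2(1-Pe) = -0.396*log2(0.396) - 0.604*log2(0.604) = 0.529225 + 0.439337 = 0.9686. Pe*log2(M-1) = 0.396*log2(18) = 1.651290. Bound = H(Pe) + Pe*log2(M-1) = 0.529225 + 0.439337 + 1.651290 = 2.6199

2.6199 bits


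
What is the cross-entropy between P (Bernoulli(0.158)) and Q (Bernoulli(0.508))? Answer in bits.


H(P,Q) = -p*log2(q) - (1-p)*log2(1-q). -0.158*log2(0.508) = 0.154382; -0.842*log2(0.492) = 0.861593. H(P,Q) = 0.154382 + 0.861593 = 1.016

1.016 bits


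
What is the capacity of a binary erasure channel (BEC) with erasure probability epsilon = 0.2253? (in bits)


C = 1 - epsilon = 1 - 0.2253 = 0.7747

0.7747 bits


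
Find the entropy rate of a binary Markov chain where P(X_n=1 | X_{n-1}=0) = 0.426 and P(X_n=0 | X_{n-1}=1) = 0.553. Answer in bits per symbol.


Stationary distribution: pi_0 = p10/(p01+p10) = 0.5649, pi_1 = 0.4351. Entropy rate H' = pi_0*H(p01) + pi_1*H(p10) = 0.5649*0.9841 + 0.4351*0.9919 = 0.9875

0.9875 bits/symbol


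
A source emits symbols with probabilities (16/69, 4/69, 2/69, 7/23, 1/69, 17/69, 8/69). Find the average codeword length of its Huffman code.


Huffman construction (repeatedly merge the two least-probable nodes; each merge adds 1 bit to every symbol beneath it): 1/69 + 2/69 = 1/23; 1/23 + 4/69 = 7/69; 7/69 + 8/69 = 5/23; 5/23 + 16/69 = 31/69; 17/69 + 7/23 = 38/69; 31/69 + 38/69 = 1. Resulting codeword lengths (in the order the probabilities were given): (2, 4, 5, 2, 5, 2, 3). L_avg = sum(p_i * l_i) = 16/69*2 + 4/69*4 + 2/69*5 + 7/23*2 + 1/69*5 + 17/69*2 + 8/69*3 = 163/69 = 2.3623

2.3623 bits


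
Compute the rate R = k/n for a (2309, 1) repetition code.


Rate = k/n = 1/2309

1/2309


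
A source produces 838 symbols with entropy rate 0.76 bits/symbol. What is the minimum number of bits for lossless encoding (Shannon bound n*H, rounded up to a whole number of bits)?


Minimum bits >= n * H = 838 * 0.76 = 636.88, rounded up to a whole number of bits = 637

637 bits


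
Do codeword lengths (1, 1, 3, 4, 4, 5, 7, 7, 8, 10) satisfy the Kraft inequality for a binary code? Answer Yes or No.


Kraft sum = sum(2^(-l_i)) = 1.3018, need <= 1. Result: violated (a binary prefix-free code with these lengths cannot exist)

No


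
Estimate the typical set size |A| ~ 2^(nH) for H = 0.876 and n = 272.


log2|A_typical| = nH = 272 * 0.876 = 238.272, so |A_typical| ~ 2^238.272 = 5.334e+71

5.334e+71


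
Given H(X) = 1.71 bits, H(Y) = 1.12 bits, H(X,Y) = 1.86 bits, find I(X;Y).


I(X;Y) = H(X) + H(Y) - H(X,Y) = 1.71 + 1.12 - 1.86 = 0.97

0.97 bits


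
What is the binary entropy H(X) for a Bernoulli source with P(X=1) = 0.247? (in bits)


H = -p*log2(p) - (1-p)*log2(1-p). -0.247*log2(0.247) = 0.498302; -0.753*log2(0.753) = 0.308187. H = 0.498302 + 0.308187 = 0.8065

0.8065 bits


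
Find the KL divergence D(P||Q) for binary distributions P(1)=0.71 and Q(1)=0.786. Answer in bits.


KL = p*log2(p/q) + (1-p)*log2((1-p)/(1-q)) = 0.71*log2(0.71/0.786) + 0.29*log2(0.29/0.214) = 0.023

0.023 bits


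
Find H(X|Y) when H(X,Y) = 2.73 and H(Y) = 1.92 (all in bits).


H(X|Y) = H(X,Y) - H(Y) = 2.73 - 1.92 = 0.81

0.81 bits


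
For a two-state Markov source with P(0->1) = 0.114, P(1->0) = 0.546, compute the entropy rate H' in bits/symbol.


Stationary distribution: pi_0 = p10/(p01+p10) = 0.8273, pi_1 = 0.1727. Entropy rate H' = pi_0*H(p01) + pi_1*H(p10) = 0.8273*0.5119 + 0.1727*0.9939 = 0.5951

0.5951 bits/symbol


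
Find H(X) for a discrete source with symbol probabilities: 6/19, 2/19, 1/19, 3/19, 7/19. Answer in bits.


H = -sum(p_i * log2(p_i)). Terms: -(6/19)*log2(6/19) = 0.525147; -(2/19)*log2(2/19) = 0.341887; -(1/19)*log2(1/19) = 0.223575; -(3/19)*log2(3/19) = 0.420468; -(7/19)*log2(7/19) = 0.530737. H = 0.525147 + 0.341887 + 0.223575 + 0.420468 + 0.530737 = 2.0418

2.0418 bits


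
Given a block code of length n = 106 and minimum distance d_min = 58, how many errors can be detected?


Detection capability = d_min - 1 = 58 - 1 = 57

57 errors


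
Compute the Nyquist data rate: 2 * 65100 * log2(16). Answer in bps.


Rate = 2 * B * log2(M) = 2 * 65100 * 4.0 = 520800.0

520800.0 bps


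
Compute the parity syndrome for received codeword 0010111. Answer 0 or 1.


Syndrome = XOR of all bits = 0 XOR 0 XOR 1 XOR 0 XOR 1 XOR 1 XOR 1 = 0

0


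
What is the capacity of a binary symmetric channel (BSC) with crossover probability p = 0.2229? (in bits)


H(p) = -p*log2(p) - (1-p)*log2(1-p) = -0.2229*log2(0.2229) - 0.7771*log2(0.7771) = 0.482697 + 0.282731 = 0.7654. C = 1 - H(p) = 1 - 0.7654 = 0.2346

0.2346 bits


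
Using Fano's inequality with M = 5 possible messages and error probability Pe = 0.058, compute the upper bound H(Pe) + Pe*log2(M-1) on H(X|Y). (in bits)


H(Pe) = -Pe*log2(Pe) - (1-Pe)*log2(1-Pe) = -0.058*log2(0.058) - 0.942*log2(0.942) = 0.238253 + 0.081201 = 0.3195. Pe*log2(M-1) = 0.058*log2(4) = 0.116000. Bound = H(Pe) + Pe*log2(M-1) = 0.238253 + 0.081201 + 0.116000 = 0.4355

0.4355 bits


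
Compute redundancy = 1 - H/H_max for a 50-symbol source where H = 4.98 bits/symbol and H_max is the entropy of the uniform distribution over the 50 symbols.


H_max = log2(K) = log2(50) = 5.6439 bits/symbol. Redundancy = 1 - H/H_max = 1 - 4.98/5.6439 = 1 - 0.8824 = 0.1176

0.1176


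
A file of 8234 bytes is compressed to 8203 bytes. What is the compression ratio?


Ratio = original / compressed = 8234 / 8203 = 1.0038

1.0038


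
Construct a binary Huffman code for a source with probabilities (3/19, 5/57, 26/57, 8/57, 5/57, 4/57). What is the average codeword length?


Huffman construction (repeatedly merge the two least-probable nodes; each merge adds 1 bit to every symbol beneath it): 4/57 + 5/57 = 3/19; 5/57 + 8/57 = 13/57; 3/19 + 3/19 = 6/19; 13/57 + 6/19 = 31/57; 26/57 + 31/57 = 1. Resulting codeword lengths (in the order the probabilities were given): (3, 4, 1, 3, 3, 4). L_avg = sum(p_i * l_i) = 3/19*3 + 5/57*4 + 26/57*1 + 8/57*3 + 5/57*3 + 4/57*4 = 128/57 = 2.2456

2.2456 bits


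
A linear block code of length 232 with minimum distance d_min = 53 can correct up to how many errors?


Correction capability = floor((d-1)/2) = floor((53-1)/2) = 26

26 errors


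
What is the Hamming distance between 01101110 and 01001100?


Count differing positions: . . ^ . . . ^ . = 2 differences

2


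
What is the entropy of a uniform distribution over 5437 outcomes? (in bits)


H = log2(n) = log2(5437) = 12.4086

12.4086 bits


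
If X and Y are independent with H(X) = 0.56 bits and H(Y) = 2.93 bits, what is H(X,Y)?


For independent variables, H(X,Y) = H(X) + H(Y) = 0.56 + 2.93 = 3.49

3.49 bits


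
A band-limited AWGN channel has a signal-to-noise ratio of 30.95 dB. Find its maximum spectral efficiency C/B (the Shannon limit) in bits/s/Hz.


SNR_linear = 10^(30.95/10) = 1244.5146; C/B = log2(1 + SNR_linear) = log2(1 + 1244.5146) = 10.2825

10.2825 bits/s/Hz


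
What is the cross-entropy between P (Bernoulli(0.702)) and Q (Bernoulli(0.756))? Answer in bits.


H(P,Q) = -p*log2(q) - (1-p)*log2(1-q). -0.702*log2(0.756) = 0.283286; -0.298*log2(0.244) = 0.606444. H(P,Q) = 0.283286 + 0.606444 = 0.8897

0.8897 bits


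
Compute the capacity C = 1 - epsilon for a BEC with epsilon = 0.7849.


C = 1 - epsilon = 1 - 0.7849 = 0.2151

0.2151 bits


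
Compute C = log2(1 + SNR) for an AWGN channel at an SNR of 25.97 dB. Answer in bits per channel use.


SNR_linear = 10^(25.97/10) = 395.3666; C = log2(1 + SNR_linear) = log2(1 + 395.3666) = 8.6307

8.6307 bits/channel use


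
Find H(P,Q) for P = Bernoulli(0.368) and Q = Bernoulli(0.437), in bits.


H(P,Q) = -p*log2(q) - (1-p)*log2(1-q). -0.368*log2(0.437) = 0.439500; -0.632*log2(0.563) = 0.523797. H(P,Q) = 0.439500 + 0.523797 = 0.9633

0.9633 bits


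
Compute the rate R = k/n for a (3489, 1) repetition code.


Rate = k/n = 1/3489

1/3489


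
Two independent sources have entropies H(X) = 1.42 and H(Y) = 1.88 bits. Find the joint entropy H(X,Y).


For independent variables, H(X,Y) = H(X) + H(Y) = 1.42 + 1.88 = 3.3

3.3 bits


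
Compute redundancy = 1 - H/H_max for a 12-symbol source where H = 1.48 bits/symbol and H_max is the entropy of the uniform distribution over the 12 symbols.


H_max = log2(K) = log2(12) = 3.585 bits/symbol. Redundancy = 1 - H/H_max = 1 - 1.48/3.585 = 1 - 0.4128 = 0.5872

0.5872


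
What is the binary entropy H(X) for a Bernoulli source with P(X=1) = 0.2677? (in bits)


H = -p*log2(p) - (1-p)*log2(1-p). -0.2677*log2(0.2677) = 0.508981; -0.7323*log2(0.7323) = 0.329164. H = 0.508981 + 0.329164 = 0.8381

0.8381 bits


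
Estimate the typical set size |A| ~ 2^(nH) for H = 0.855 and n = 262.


log2|A_typical| = nH = 262 * 0.855 = 224.01, so |A_typical| ~ 2^224.01 = 2.715e+67

2.715e+67


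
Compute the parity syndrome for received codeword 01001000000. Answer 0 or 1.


Syndrome = XOR of all bits = 0 XOR 1 XOR 0 XOR 0 XOR 1 XOR 0 XOR 0 XOR 0 XOR 0 XOR 0 XOR 0 = 0

0


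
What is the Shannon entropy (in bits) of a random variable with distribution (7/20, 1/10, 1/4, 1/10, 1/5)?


H = -sum(p_i * log2(p_i)). Terms: -(7/20)*log2(7/20) = 0.530101; -(1/10)*log2(1/10) = 0.332193; -(1/4)*log2(1/4) = 0.500000; -(1/10)*log2(1/10) = 0.332193; -(1/5)*log2(1/5) = 0.464386. H = 0.530101 + 0.332193 + 0.500000 + 0.332193 + 0.464386 = 2.1589

2.1589 bits


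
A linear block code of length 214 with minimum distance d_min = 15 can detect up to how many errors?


Detection capability = d_min - 1 = 15 - 1 = 14

14 errors


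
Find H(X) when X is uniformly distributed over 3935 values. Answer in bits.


H = log2(n) = log2(3935) = 11.9421

11.9421 bits


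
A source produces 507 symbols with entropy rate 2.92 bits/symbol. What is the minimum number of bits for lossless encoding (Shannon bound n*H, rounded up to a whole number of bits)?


Minimum bits >= n * H = 507 * 2.92 = 1480.44, rounded up to a whole number of bits = 1481

1481 bits


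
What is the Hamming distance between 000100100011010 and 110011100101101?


Count differing positions: ^ ^ . ^ ^ ^ . . . ^ ^ . ^ ^ ^ = 10 differences

10


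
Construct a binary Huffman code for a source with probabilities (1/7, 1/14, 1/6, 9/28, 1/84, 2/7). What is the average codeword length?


Huffman construction (repeatedly merge the two least-probable nodes; each merge adds 1 bit to every symbol beneath it): 1/84 + 1/14 = 1/12; 1/12 + 1/7 = 19/84; 1/6 + 19/84 = 11/28; 2/7 + 9/28 = 17/28; 11/28 + 17/28 = 1. Resulting codeword lengths (in the order the probabilities were given): (3, 4, 2, 2, 4, 2). L_avg = sum(p_i * l_i) = 1/7*3 + 1/14*4 + 1/6*2 + 9/28*2 + 1/84*4 + 2/7*2 = 97/42 = 2.3095

2.3095 bits


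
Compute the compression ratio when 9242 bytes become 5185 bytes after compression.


Ratio = original / compressed = 9242 / 5185 = 1.7824

1.7824


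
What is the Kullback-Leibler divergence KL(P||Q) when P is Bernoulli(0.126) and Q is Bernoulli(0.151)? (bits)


KL = p*log2(p/q) + (1-p)*log2((1-p)/(1-q)) = 0.126*log2(0.126/0.151) + 0.874*log2(0.874/0.849) = 0.0037

0.0037 bits


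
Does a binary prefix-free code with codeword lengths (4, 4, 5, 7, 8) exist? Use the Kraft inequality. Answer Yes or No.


Kraft sum = sum(2^(-l_i)) = 0.168, need <= 1. Result: satisfied (a binary prefix-free code with these lengths exists)

Yes


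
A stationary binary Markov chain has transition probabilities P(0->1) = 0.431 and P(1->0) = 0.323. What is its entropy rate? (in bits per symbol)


Stationary distribution: pi_0 = p10/(p01+p10) = 0.4284, pi_1 = 0.5716. Entropy rate H' = pi_0*H(p01) + pi_1*H(p10) = 0.4284*0.9862 + 0.5716*0.9076 = 0.9413

0.9413 bits/symbol


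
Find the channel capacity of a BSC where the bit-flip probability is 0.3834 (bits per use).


H(p) = -p*log2(p) - (1-p)*log2(1-p) = -0.3834*log2(0.3834) - 0.6166*log2(0.6166) = 0.530272 + 0.430136 = 0.9604. C = 1 - H(p) = 1 - 0.9604 = 0.0396

0.0396 bits


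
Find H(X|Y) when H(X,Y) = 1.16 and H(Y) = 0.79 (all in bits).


H(X|Y) = H(X,Y) - H(Y) = 1.16 - 0.79 = 0.37

0.37 bits


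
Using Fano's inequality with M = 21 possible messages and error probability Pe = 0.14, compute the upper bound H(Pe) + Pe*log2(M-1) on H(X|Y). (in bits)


H(Pe) = -Pe*log2(Pe) - (1-Pe)*log2(1-Pe) = -0.14*log2(0.14) - 0.86*log2(0.86) = 0.397110 + 0.187129 = 0.5842. Pe*log2(M-1) = 0.14*log2(20) = 0.605070. Bound = H(Pe) + Pe*log2(M-1) = 0.397110 + 0.187129 + 0.605070 = 1.1893

1.1893 bits


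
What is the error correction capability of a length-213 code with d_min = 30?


Correction capability = floor((d-1)/2) = floor((30-1)/2) = 14

14 errors


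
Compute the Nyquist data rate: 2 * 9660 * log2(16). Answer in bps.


Rate = 2 * B * log2(M) = 2 * 9660 * 4.0 = 77280.0

77280.0 bps


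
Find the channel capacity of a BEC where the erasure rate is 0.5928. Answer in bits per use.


C = 1 - epsilon = 1 - 0.5928 = 0.4072

0.4072 bits


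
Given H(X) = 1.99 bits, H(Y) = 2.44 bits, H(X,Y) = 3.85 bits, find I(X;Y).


I(X;Y) = H(X) + H(Y) - H(X,Y) = 1.99 + 2.44 - 3.85 = 0.58

0.58 bits


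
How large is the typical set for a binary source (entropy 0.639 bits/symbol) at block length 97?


log2|A_typical| = nH = 97 * 0.639 = 61.983, so |A_typical| ~ 2^61.983 = 4.558e+18

4.558e+18


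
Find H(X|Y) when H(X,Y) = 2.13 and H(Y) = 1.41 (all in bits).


H(X|Y) = H(X,Y) - H(Y) = 2.13 - 1.41 = 0.72

0.72 bits


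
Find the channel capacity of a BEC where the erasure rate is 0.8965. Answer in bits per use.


C = 1 - epsilon = 1 - 0.8965 = 0.1035

0.1035 bits


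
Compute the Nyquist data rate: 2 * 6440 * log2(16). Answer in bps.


Rate = 2 * B * log2(M) = 2 * 6440 * 4.0 = 51520.0

51520.0 bps


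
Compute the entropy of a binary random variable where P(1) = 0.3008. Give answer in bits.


H = -p*log2(p) - (1-p)*log2(1-p). -0.3008*log2(0.3008) = 0.521324; -0.6992*log2(0.6992) = 0.360943. H = 0.521324 + 0.360943 = 0.8823

0.8823 bits


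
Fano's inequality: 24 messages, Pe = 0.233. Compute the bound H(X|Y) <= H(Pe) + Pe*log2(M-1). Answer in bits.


H(Pe) = -Pe*log2(Pe) - (1-Pe)*log2(1-Pe) = -0.233*log2(0.233) - 0.767*log2(0.767) = 0.489672 + 0.293532 = 0.7832. Pe*log2(M-1) = 0.233*log2(23) = 1.053990. Bound = H(Pe) + Pe*log2(M-1) = 0.489672 + 0.293532 + 1.053990 = 1.8372

1.8372 bits


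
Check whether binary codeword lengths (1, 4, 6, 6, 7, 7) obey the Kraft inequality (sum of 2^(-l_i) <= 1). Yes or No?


Kraft sum = sum(2^(-l_i)) = 0.6094, need <= 1. Result: satisfied (a binary prefix-free code with these lengths exists)

Yes


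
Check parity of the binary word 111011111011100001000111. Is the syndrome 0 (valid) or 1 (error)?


Syndrome = XOR of all bits = 1 XOR 1 XOR 1 XOR 0 XOR 1 XOR 1 XOR 1 XOR 1 XOR 1 XOR 0 XOR 1 XOR 1 XOR 1 XOR 0 XOR 0 XOR 0 XOR 0 XOR 1 XOR 0 XOR 0 XOR 0 XOR 1 XOR 1 XOR 1 = 1

1


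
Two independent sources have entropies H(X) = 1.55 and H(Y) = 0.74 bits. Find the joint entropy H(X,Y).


For independent variables, H(X,Y) = H(X) + H(Y) = 1.55 + 0.74 = 2.29

2.29 bits


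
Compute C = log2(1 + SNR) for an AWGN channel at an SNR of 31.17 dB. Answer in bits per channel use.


SNR_linear = 10^(31.17/10) = 1309.1819; C = log2(1 + SNR_linear) = log2(1 + 1309.1819) = 10.3556

10.3556 bits/channel use


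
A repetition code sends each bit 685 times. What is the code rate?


Rate = k/n = 1/685

1/685


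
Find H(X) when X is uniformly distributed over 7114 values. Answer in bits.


H = log2(n) = log2(7114) = 12.7964

12.7964 bits


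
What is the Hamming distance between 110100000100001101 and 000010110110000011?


Count differing positions: ^ ^ . ^ ^ . ^ ^ . . ^ . . . ^ ^ ^ . = 10 differences

10


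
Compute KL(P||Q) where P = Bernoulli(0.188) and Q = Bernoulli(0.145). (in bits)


KL = p*log2(p/q) + (1-p)*log2((1-p)/(1-q)) = 0.188*log2(0.188/0.145) + 0.812*log2(0.812/0.855) = 0.01

0.01 bits


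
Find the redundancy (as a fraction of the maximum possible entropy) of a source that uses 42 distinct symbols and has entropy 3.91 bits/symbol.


H_max = log2(K) = log2(42) = 5.3923 bits/symbol. Redundancy = 1 - H/H_max = 1 - 3.91/5.3923 = 1 - 0.7251 = 0.2749

0.2749


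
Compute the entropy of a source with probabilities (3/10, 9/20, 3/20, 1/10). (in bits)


H = -sum(p_i * log2(p_i)). Terms: -(3/10)*log2(3/10) = 0.521090; -(9/20)*log2(9/20) = 0.518401; -(3/20)*log2(3/20) = 0.410545; -(1/10)*log2(1/10) = 0.332193. H = 0.521090 + 0.518401 + 0.410545 + 0.332193 = 1.7822

1.7822 bits


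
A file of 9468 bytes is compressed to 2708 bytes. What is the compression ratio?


Ratio = original / compressed = 9468 / 2708 = 3.4963

3.4963


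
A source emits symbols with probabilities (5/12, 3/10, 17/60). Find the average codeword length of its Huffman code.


Huffman construction (repeatedly merge the two least-probable nodes; each merge adds 1 bit to every symbol beneath it): 17/60 + 3/10 = 7/12; 5/12 + 7/12 = 1. Resulting codeword lengths (in the order the probabilities were given): (1, 2, 2). L_avg = sum(p_i * l_i) = 5/12*1 + 3/10*2 + 17/60*2 = 19/12 = 1.5833

1.5833 bits


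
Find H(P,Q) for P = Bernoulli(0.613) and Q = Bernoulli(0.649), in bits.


H(P,Q) = -p*log2(q) - (1-p)*log2(1-q). -0.613*log2(0.649) = 0.382334; -0.387*log2(0.351) = 0.584547. H(P,Q) = 0.382334 + 0.584547 = 0.9669

0.9669 bits


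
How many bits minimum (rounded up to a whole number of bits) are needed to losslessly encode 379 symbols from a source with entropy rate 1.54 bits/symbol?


Minimum bits >= n * H = 379 * 1.54 = 583.66, rounded up to a whole number of bits = 584

584 bits


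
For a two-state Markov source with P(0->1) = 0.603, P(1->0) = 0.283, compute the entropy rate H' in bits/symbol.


Stationary distribution: pi_0 = p10/(p01+p10) = 0.3194, pi_1 = 0.6806. Entropy rate H' = pi_0*H(p01) + pi_1*H(p10) = 0.3194*0.9692 + 0.6806*0.8595 = 0.8945

0.8945 bits/symbol


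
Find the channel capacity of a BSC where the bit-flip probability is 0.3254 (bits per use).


H(p) = -p*log2(p) - (1-p)*log2(1-p) = -0.3254*log2(0.3254) - 0.6746*log2(0.6746) = 0.527055 + 0.383102 = 0.9102. C = 1 - H(p) = 1 - 0.9102 = 0.0898

0.0898 bits


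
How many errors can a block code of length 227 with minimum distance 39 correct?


Correction capability = floor((d-1)/2) = floor((39-1)/2) = 19

19 errors


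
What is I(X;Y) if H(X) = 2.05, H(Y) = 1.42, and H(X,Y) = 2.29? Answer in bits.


I(X;Y) = H(X) + H(Y) - H(X,Y) = 2.05 + 1.42 - 2.29 = 1.18

1.18 bits


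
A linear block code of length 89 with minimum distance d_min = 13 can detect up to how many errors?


Detection capability = d_min - 1 = 13 - 1 = 12

12 errors


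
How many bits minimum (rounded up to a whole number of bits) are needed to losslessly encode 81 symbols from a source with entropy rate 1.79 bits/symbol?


Minimum bits >= n * H = 81 * 1.79 = 144.99, rounded up to a whole number of bits = 145

145 bits


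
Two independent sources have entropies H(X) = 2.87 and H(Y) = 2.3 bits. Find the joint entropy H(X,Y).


For independent variables, H(X,Y) = H(X) + H(Y) = 2.87 + 2.3 = 5.17

5.17 bits


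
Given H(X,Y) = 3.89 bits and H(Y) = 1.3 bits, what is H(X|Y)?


H(X|Y) = H(X,Y) - H(Y) = 3.89 - 1.3 = 2.59

2.59 bits


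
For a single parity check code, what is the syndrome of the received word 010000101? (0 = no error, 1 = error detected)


Syndrome = XOR of all bits = 0 XOR 1 XOR 0 XOR 0 XOR 0 XOR 0 XOR 1 XOR 0 XOR 1 = 1

1


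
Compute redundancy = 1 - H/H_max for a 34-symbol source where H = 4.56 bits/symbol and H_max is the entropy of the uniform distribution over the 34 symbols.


H_max = log2(K) = log2(34) = 5.0875 bits/symbol. Redundancy = 1 - H/H_max = 1 - 4.56/5.0875 = 1 - 0.8963 = 0.1037

0.1037


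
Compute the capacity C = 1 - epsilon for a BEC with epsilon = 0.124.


C = 1 - epsilon = 1 - 0.124 = 0.876

0.876 bits


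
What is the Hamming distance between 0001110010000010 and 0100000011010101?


Count differing positions: . ^ . ^ ^ ^ . . . ^ . ^ . ^ ^ ^ = 9 differences

9


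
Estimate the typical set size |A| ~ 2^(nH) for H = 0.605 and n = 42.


log2|A_typical| = nH = 42 * 0.605 = 25.41, so |A_typical| ~ 2^25.41 = 4.458e+07

4.458e+07


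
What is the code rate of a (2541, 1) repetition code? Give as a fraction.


Rate = k/n = 1/2541

1/2541


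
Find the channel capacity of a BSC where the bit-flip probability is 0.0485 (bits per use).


H(p) = -p*log2(p) - (1-p)*log2(1-p) = -0.0485*log2(0.0485) - 0.9515*log2(0.9515) = 0.211745 + 0.068246 = 0.28. C = 1 - H(p) = 1 - 0.28 = 0.72

0.72 bits


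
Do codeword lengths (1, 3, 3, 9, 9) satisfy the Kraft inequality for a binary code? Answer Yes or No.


Kraft sum = sum(2^(-l_i)) = 0.7539, need <= 1. Result: satisfied (a binary prefix-free code with these lengths exists)

Yes


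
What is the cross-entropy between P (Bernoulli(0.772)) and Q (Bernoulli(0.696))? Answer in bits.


H(P,Q) = -p*log2(q) - (1-p)*log2(1-q). -0.772*log2(0.696) = 0.403633; -0.228*log2(0.304) = 0.391671. H(P,Q) = 0.403633 + 0.391671 = 0.7953

0.7953 bits


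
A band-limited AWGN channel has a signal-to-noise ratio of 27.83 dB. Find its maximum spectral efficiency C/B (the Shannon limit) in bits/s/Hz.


SNR_linear = 10^(27.83/10) = 606.7363; C/B = log2(1 + SNR_linear) = log2(1 + 606.7363) = 9.2473

9.2473 bits/s/Hz


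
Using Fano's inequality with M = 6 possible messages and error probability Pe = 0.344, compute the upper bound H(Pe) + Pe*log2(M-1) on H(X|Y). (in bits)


H(Pe) = -Pe*log2(Pe) - (1-Pe)*log2(1-Pe) = -0.344*log2(0.344) - 0.656*log2(0.656) = 0.529595 + 0.399000 = 0.9286. Pe*log2(M-1) = 0.344*log2(5) = 0.798743. Bound = H(Pe) + Pe*log2(M-1) = 0.529595 + 0.399000 + 0.798743 = 1.7273

1.7273 bits


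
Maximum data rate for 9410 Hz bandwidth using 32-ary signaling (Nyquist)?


Rate = 2 * B * log2(M) = 2 * 9410 * 5.0 = 94100.0

94100.0 bps


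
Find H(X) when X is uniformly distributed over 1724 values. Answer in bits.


H = log2(n) = log2(1724) = 10.7515

10.7515 bits


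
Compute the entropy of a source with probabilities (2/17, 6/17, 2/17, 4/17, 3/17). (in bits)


H = -sum(p_i * log2(p_i)). Terms: -(2/17)*log2(2/17) = 0.363231; -(6/17)*log2(6/17) = 0.530294; -(2/17)*log2(2/17) = 0.363231; -(4/17)*log2(4/17) = 0.491168; -(3/17)*log2(3/17) = 0.441618. H = 0.363231 + 0.530294 + 0.363231 + 0.491168 + 0.441618 = 2.1895

2.1895 bits


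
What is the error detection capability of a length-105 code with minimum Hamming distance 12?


Detection capability = d_min - 1 = 12 - 1 = 11

11 errors


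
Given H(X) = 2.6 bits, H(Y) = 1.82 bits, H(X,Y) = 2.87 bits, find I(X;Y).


I(X;Y) = H(X) + H(Y) - H(X,Y) = 2.6 + 1.82 - 2.87 = 1.55

1.55 bits


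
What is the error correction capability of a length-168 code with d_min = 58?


Correction capability = floor((d-1)/2) = floor((58-1)/2) = 28

28 errors


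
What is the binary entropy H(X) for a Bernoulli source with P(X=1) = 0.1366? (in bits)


H = -p*log2(p) - (1-p)*log2(1-p). -0.1366*log2(0.1366) = 0.392311; -0.8634*log2(0.8634) = 0.182954. H = 0.392311 + 0.182954 = 0.5753

0.5753 bits


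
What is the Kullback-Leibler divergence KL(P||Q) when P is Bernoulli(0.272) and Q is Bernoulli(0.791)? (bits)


KL = p*log2(p/q) + (1-p)*log2((1-p)/(1-q)) = 0.272*log2(0.272/0.791) + 0.728*log2(0.728/0.209) = 0.8918

0.8918 bits


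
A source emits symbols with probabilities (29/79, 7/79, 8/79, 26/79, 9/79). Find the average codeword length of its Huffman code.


Huffman construction (repeatedly merge the two least-probable nodes; each merge adds 1 bit to every symbol beneath it): 7/79 + 8/79 = 15/79; 9/79 + 15/79 = 24/79; 24/79 + 26/79 = 50/79; 29/79 + 50/79 = 1. Resulting codeword lengths (in the order the probabilities were given): (1, 4, 4, 2, 3). L_avg = sum(p_i * l_i) = 29/79*1 + 7/79*4 + 8/79*4 + 26/79*2 + 9/79*3 = 168/79 = 2.1266

2.1266 bits


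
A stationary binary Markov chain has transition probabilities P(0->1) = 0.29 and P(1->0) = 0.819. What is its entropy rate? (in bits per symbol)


Stationary distribution: pi_0 = p10/(p01+p10) = 0.7385, pi_1 = 0.2615. Entropy rate H' = pi_0*H(p01) + pi_1*H(p10) = 0.7385*0.8687 + 0.2615*0.6823 = 0.82

0.82 bits/symbol


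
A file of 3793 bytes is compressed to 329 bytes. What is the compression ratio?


Ratio = original / compressed = 3793 / 329 = 11.5289

11.5289


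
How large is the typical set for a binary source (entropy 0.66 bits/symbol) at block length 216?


log2|A_typical| = nH = 216 * 0.66 = 142.56, so |A_typical| ~ 2^142.56 = 8.219e+42

8.219e+42


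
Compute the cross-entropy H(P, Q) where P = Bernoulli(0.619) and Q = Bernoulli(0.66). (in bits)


H(P,Q) = -p*log2(q) - (1-p)*log2(1-q). -0.619*log2(0.66) = 0.371067; -0.381*log2(0.34) = 0.592986. H(P,Q) = 0.371067 + 0.592986 = 0.9641

0.9641 bits


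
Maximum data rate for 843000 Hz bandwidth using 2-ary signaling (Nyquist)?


Rate = 2 * B * log2(M) = 2 * 843000 * 1.0 = 1686000.0

1686000.0 bps


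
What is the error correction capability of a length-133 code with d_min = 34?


Correction capability = floor((d-1)/2) = floor((34-1)/2) = 16

16 errors


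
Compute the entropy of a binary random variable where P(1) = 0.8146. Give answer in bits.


H = -p*log2(p) - (1-p)*log2(1-p). -0.8146*log2(0.8146) = 0.240988; -0.1854*log2(0.1854) = 0.450761. H = 0.240988 + 0.450761 = 0.6917

0.6917 bits


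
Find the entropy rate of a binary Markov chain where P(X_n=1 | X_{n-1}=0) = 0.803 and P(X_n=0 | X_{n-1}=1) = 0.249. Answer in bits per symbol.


Stationary distribution: pi_0 = p10/(p01+p10) = 0.2367, pi_1 = 0.7633. Entropy rate H' = pi_0*H(p01) + pi_1*H(p10) = 0.2367*0.7159 + 0.7633*0.8097 = 0.7875

0.7875 bits/symbol


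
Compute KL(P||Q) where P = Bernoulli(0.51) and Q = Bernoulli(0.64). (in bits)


KL = p*log2(p/q) + (1-p)*log2((1-p)/(1-q)) = 0.51*log2(0.51/0.64) + 0.49*log2(0.49/0.36) = 0.0509

0.0509 bits


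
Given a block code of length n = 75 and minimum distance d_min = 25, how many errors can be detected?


Detection capability = d_min - 1 = 25 - 1 = 24

24 errors


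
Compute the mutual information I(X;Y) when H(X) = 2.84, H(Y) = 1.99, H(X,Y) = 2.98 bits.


I(X;Y) = H(X) + H(Y) - H(X,Y) = 2.84 + 1.99 - 2.98 = 1.85

1.85 bits


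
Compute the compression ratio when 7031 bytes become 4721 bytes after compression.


Ratio = original / compressed = 7031 / 4721 = 1.4893

1.4893


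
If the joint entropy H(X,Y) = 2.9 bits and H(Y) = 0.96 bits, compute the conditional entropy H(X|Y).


H(X|Y) = H(X,Y) - H(Y) = 2.9 - 0.96 = 1.94

1.94 bits


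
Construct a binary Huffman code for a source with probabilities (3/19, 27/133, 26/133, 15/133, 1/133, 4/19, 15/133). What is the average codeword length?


Huffman construction (repeatedly merge the two least-probable nodes; each merge adds 1 bit to every symbol beneath it): 1/133 + 15/133 = 16/133; 15/133 + 16/133 = 31/133; 3/19 + 26/133 = 47/133; 27/133 + 4/19 = 55/133; 31/133 + 47/133 = 78/133; 55/133 + 78/133 = 1. Resulting codeword lengths (in the order the probabilities were given): (3, 2, 3, 4, 4, 2, 3). L_avg = sum(p_i * l_i) = 3/19*3 + 27/133*2 + 26/133*3 + 15/133*4 + 1/133*4 + 4/19*2 + 15/133*3 = 360/133 = 2.7068

2.7068 bits


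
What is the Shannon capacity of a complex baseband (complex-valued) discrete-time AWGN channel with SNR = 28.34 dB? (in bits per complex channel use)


SNR_linear = 10^(28.34/10) = 682.3387; C = log2(1 + SNR_linear) = log2(1 + 682.3387) = 9.4165

9.4165 bits/channel use


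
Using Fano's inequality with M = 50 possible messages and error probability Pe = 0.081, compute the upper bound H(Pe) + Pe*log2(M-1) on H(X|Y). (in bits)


H(Pe) = -Pe*log2(Pe) - (1-Pe)*log2(1-Pe) = -0.081*log2(0.081) - 0.919*log2(0.919) = 0.293701 + 0.111992 = 0.4057. Pe*log2(M-1) = 0.081*log2(49) = 0.454791. Bound = H(Pe) + Pe*log2(M-1) = 0.293701 + 0.111992 + 0.454791 = 0.8605

0.8605 bits
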